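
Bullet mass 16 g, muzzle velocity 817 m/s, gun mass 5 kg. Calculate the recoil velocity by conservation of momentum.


v_recoil = m_p * v_p / m_gun = 0.016 * 817 / 5 = 2.614 m/s

2.614 m/s


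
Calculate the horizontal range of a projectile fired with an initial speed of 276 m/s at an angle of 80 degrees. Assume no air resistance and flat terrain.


R = v0^2 * sin(2*theta) / g = 276^2 * sin(2*80°) / 9.81 = 2656 m

2656 m


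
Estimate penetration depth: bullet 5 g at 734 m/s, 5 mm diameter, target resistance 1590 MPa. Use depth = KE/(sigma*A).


A = pi*(d/2)^2 = pi*(5/2)^2 = 19.635 mm^2
E = 0.5*m*v^2 = 0.5*0.005*734^2 = 1346.89 J
depth = E/(sigma*A) = 1346.89 J / (1590 MPa * 19.635 mm^2) = 1346.89/(1590 * 19.635) m = 0.0431425 m ≈ 43.14 mm

43.14 mm


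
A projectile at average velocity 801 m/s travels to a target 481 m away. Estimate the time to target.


t = d/v = 481/801 = 0.6005 s

0.6005 s


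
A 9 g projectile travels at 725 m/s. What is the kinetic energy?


E = 0.5*m*v^2 = 0.5*0.009*725^2 = 2365 J

2365 J


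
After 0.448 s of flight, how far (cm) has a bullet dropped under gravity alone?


drop = 0.5*g*t^2 = 0.5*9.81*0.448^2 = 0.984453 m ≈ 98.45 cm

98.45 cm


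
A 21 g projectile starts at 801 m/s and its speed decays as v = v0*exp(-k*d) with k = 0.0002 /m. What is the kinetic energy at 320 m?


v = v0*exp(-k*d) = 801*exp(-0.0002*320) = 751.342 m/s
E = 0.5*m*v^2 = 0.5*0.021*751.342^2 = 5927 J

5927 J


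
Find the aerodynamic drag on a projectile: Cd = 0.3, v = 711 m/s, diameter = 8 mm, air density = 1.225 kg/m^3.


A = pi*(d/2)^2 = pi*(8/2000)^2 = 5.02655e-05 m^2
Fd = 0.5*Cd*rho*A*v^2 = 0.5*0.3*1.225*5.02655e-05*711^2 = 4.669 N

4.669 N


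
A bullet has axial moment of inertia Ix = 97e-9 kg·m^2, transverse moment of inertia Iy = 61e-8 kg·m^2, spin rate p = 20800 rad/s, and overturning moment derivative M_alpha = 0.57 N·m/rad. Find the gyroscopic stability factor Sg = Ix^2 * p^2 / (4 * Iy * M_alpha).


Sg = Ix^2 * p^2 / (4 * Iy * M_alpha) = (97e-9)^2 * 20800^2 / (4 * 61e-8 * 0.57) = 2.927

2.927


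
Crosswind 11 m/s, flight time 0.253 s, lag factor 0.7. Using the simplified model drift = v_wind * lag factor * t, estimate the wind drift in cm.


drift = v_wind * lag * t = 11 * 0.7 * 0.253 = 1.9481 m ≈ 194.8 cm

194.8 cm


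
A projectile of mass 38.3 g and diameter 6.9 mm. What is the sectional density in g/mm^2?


SD = m/d^2 = 38.3/6.9^2 = 0.8045 g/mm^2

0.8045 g/mm^2


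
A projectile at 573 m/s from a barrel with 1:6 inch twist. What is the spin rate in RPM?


twist_m = 6*0.0254 = 0.1524 m
spin = v/twist = 573/0.1524 = 3759.843 rev/s
RPM = spin*60 = 3759.843*60 ≈ 225591 RPM

225591 RPM


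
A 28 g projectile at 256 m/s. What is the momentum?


p = m*v = 0.028*256 = 7.168 kg·m/s

7.168 kg·m/s


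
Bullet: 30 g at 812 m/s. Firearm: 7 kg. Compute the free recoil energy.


v_r = m_p*v_p/m_gun = 0.03*812/7 = 3.48 m/s, E_r = 0.5*m_gun*v_r^2 = 0.5*7*3.48^2 = 42.39 J

42.39 J


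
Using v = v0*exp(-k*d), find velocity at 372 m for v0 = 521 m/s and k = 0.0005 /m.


v = v0*exp(-k*d) = 521*exp(-0.0005*372) = 432.6 m/s

432.6 m/s


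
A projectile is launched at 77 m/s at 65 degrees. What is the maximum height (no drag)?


H = (v0*sin(theta))^2 / (2g) = (77*sin(65°))^2 / (2*9.81) = 248.2 m

248.2 m


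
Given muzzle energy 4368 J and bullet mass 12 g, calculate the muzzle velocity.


v = sqrt(2*E/m) = sqrt(2*4368/0.012) = 853.2 m/s

853.2 m/s


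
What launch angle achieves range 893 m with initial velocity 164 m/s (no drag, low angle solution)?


sin(2*theta) = R*g/v0^2 = 893*9.81/164^2 = 0.325711, theta = arcsin(0.325711)/2 = 9.504°

9.504 degrees


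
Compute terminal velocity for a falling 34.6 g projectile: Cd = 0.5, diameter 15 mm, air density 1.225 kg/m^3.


A = pi*(d/2)^2 = pi*(15/2000)^2 = 1.76715e-04 m^2
vt = sqrt(2mg/(Cd*rho*A)) = sqrt(2*0.0346*9.81/(0.5 * 1.225 * 1.76715e-04)) = 79.2 m/s

79.2 m/s


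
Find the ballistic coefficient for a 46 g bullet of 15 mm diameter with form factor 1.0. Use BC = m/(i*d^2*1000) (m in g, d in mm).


BC = m/(i*d^2*1000) = 46/(1.0 * 15^2 * 1000) = 0.0002044

0.0002044


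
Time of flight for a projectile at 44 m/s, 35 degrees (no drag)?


T = 2*v0*sin(theta)/g = 2*44*sin(35°)/9.81 = 5.145 s

5.145 s


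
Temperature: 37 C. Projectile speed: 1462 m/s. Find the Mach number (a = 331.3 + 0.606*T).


a = 331.3 + 0.606*(37) = 353.722 m/s
M = v/a = 1462/353.722 = 4.133

4.133


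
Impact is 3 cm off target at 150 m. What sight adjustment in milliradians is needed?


1 mrad subtends 1 cm per 10 m of range, so adj = error_cm / (dist_m / 10) = 3 / (150/10) = 0.2 mrad

0.2 mrad


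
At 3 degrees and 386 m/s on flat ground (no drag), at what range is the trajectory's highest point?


R = v0^2*sin(2*theta)/g = 386^2*sin(2*3°)/9.81 = 1587.6 m
apex_dist = R/2 = 1587.6/2 = 793.8 m

793.8 m


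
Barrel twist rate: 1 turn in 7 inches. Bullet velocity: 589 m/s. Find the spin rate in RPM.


twist_m = 7*0.0254 = 0.1778 m
spin = v/twist = 589/0.1778 = 3312.711 rev/s
RPM = spin*60 = 3312.711*60 ≈ 198763 RPM

198763 RPM


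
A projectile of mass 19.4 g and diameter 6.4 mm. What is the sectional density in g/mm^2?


SD = m/d^2 = 19.4/6.4^2 = 0.4736 g/mm^2

0.4736 g/mm^2


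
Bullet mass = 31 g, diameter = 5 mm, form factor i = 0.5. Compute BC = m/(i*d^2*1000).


BC = m/(i*d^2*1000) = 31/(0.5 * 5^2 * 1000) = 0.00248

0.00248


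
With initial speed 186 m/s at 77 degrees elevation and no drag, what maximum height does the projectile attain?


H = (v0*sin(theta))^2 / (2g) = (186*sin(77°))^2 / (2*9.81) = 1674 m

1674 m


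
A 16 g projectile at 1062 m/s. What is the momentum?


p = m*v = 0.016*1062 = 16.99 kg·m/s

16.99 kg·m/s


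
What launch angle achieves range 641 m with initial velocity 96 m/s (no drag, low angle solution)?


sin(2*theta) = R*g/v0^2 = 641*9.81/96^2 = 0.682314, theta = arcsin(0.682314)/2 = 21.51°

21.51 degrees


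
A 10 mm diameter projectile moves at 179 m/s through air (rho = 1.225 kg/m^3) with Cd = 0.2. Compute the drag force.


A = pi*(d/2)^2 = pi*(10/2000)^2 = 7.85398e-05 m^2
Fd = 0.5*Cd*rho*A*v^2 = 0.5*0.2*1.225*7.85398e-05*179^2 = 0.3083 N

0.3083 N


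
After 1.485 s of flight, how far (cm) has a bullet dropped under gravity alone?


drop = 0.5*g*t^2 = 0.5*9.81*1.485^2 = 10.8166 m ≈ 1082 cm

1082 cm


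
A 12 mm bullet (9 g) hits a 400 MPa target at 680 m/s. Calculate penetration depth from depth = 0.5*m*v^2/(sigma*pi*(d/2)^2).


A = pi*(d/2)^2 = pi*(12/2)^2 = 113.097 mm^2
E = 0.5*m*v^2 = 0.5*0.009*680^2 = 2080.8 J
depth = E/(sigma*A) = 2080.8 J / (400 MPa * 113.097 mm^2) = 2080.8/(400 * 113.097) m = 0.0459958 m ≈ 46 mm

46 mm


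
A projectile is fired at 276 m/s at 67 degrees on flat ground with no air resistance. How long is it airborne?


T = 2*v0*sin(theta)/g = 2*276*sin(67°)/9.81 = 51.8 s

51.8 s


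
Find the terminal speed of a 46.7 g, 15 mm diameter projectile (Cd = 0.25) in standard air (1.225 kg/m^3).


A = pi*(d/2)^2 = pi*(15/2000)^2 = 1.76715e-04 m^2
vt = sqrt(2mg/(Cd*rho*A)) = sqrt(2*0.0467*9.81/(0.25 * 1.225 * 1.76715e-04)) = 130.1 m/s

130.1 m/s


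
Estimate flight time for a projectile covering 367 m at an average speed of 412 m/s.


t = d/v = 367/412 = 0.8908 s

0.8908 s


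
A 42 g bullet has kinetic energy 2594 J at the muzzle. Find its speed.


v = sqrt(2*E/m) = sqrt(2*2594/0.042) = 351.5 m/s

351.5 m/s


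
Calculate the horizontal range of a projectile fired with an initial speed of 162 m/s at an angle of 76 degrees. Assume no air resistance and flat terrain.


R = v0^2 * sin(2*theta) / g = 162^2 * sin(2*76°) / 9.81 = 1256 m

1256 m


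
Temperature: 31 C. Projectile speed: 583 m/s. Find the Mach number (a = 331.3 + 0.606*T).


a = 331.3 + 0.606*(31) = 350.086 m/s
M = v/a = 583/350.086 = 1.665

1.665


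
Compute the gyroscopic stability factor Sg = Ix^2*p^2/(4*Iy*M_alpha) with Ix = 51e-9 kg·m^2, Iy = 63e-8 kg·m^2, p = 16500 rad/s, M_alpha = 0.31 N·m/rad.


Sg = Ix^2 * p^2 / (4 * Iy * M_alpha) = (51e-9)^2 * 16500^2 / (4 * 63e-8 * 0.31) = 0.9065

0.9065


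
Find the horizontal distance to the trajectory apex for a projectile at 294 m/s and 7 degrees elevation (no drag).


R = v0^2*sin(2*theta)/g = 294^2*sin(2*7°)/9.81 = 2131.58 m
apex_dist = R/2 = 2131.58/2 = 1066 m

1066 m


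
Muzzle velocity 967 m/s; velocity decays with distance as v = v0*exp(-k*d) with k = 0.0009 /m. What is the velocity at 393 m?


v = v0*exp(-k*d) = 967*exp(-0.0009*393) = 678.9 m/s

678.9 m/s


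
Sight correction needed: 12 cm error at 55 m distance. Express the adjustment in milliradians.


1 mrad subtends 1 cm per 10 m of range, so adj = error_cm / (dist_m / 10) = 12 / (55/10) = 2.182 mrad

2.182 mrad


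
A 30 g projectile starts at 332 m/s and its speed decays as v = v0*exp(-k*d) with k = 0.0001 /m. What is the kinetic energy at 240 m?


v = v0*exp(-k*d) = 332*exp(-0.0001*240) = 324.127 m/s
E = 0.5*m*v^2 = 0.5*0.03*324.127^2 = 1576 J

1576 J


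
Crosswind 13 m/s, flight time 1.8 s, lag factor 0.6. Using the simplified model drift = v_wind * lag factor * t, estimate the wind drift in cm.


drift = v_wind * lag * t = 13 * 0.6 * 1.8 = 14.04 m ≈ 1404 cm

1404 cm


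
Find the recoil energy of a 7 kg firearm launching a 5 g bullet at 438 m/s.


v_r = m_p*v_p/m_gun = 0.005*438/7 = 0.312857 m/s, E_r = 0.5*m_gun*v_r^2 = 0.5*7*0.312857^2 = 0.3426 J

0.3426 J


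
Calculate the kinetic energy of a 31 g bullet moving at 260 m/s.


E = 0.5*m*v^2 = 0.5*0.031*260^2 = 1048 J

1048 J


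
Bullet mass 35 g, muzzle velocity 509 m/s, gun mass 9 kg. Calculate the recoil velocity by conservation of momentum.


v_recoil = m_p * v_p / m_gun = 0.035 * 509 / 9 = 1.979 m/s

1.979 m/s


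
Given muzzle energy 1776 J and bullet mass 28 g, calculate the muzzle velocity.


v = sqrt(2*E/m) = sqrt(2*1776/0.028) = 356.2 m/s

356.2 m/s


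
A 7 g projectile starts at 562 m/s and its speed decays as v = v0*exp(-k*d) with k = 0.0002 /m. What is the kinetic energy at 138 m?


v = v0*exp(-k*d) = 562*exp(-0.0002*138) = 546.701 m/s
E = 0.5*m*v^2 = 0.5*0.007*546.701^2 = 1046 J

1046 J


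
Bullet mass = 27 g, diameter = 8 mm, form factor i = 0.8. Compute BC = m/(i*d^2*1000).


BC = m/(i*d^2*1000) = 27/(0.8 * 8^2 * 1000) = 0.0005273

0.0005273


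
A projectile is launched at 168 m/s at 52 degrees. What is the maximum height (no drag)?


H = (v0*sin(theta))^2 / (2g) = (168*sin(52°))^2 / (2*9.81) = 893.3 m

893.3 m


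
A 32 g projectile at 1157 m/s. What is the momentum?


p = m*v = 0.032*1157 = 37.02 kg·m/s

37.02 kg·m/s


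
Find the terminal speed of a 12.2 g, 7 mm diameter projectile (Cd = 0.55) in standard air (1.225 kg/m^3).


A = pi*(d/2)^2 = pi*(7/2000)^2 = 3.84845e-05 m^2
vt = sqrt(2mg/(Cd*rho*A)) = sqrt(2*0.0122*9.81/(0.55 * 1.225 * 3.84845e-05)) = 96.08 m/s

96.08 m/s


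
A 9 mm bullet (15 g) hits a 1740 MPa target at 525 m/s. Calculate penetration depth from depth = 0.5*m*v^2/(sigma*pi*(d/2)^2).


A = pi*(d/2)^2 = pi*(9/2)^2 = 63.6173 mm^2
E = 0.5*m*v^2 = 0.5*0.015*525^2 = 2067.19 J
depth = E/(sigma*A) = 2067.19 J / (1740 MPa * 63.6173 mm^2) = 2067.19/(1740 * 63.6173) m = 0.0186748 m ≈ 18.67 mm

18.67 mm


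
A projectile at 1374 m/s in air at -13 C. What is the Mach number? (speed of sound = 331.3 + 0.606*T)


a = 331.3 + 0.606*(-13) = 323.422 m/s
M = v/a = 1374/323.422 = 4.248

4.248


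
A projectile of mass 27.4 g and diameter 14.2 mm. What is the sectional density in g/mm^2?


SD = m/d^2 = 27.4/14.2^2 = 0.1359 g/mm^2

0.1359 g/mm^2


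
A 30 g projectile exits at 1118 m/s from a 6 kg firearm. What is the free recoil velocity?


v_recoil = m_p * v_p / m_gun = 0.03 * 1118 / 6 = 5.59 m/s

5.59 m/s


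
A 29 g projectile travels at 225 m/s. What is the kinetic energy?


E = 0.5*m*v^2 = 0.5*0.029*225^2 = 734.1 J

734.1 J


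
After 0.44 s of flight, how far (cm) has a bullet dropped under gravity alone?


drop = 0.5*g*t^2 = 0.5*9.81*0.44^2 = 0.949608 m ≈ 94.96 cm

94.96 cm


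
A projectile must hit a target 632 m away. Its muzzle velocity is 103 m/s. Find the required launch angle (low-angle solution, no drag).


sin(2*theta) = R*g/v0^2 = 632*9.81/103^2 = 0.584402, theta = arcsin(0.584402)/2 = 17.88°

17.88 degrees


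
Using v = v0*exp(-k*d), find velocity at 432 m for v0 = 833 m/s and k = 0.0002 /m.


v = v0*exp(-k*d) = 833*exp(-0.0002*432) = 764.1 m/s

764.1 m/s


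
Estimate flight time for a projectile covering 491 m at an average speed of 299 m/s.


t = d/v = 491/299 = 1.642 s

1.642 s


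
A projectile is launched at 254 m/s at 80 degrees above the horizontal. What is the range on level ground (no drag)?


R = v0^2 * sin(2*theta) / g = 254^2 * sin(2*80°) / 9.81 = 2249 m

2249 m


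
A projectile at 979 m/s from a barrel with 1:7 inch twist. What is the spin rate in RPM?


twist_m = 7*0.0254 = 0.1778 m
spin = v/twist = 979/0.1778 = 5506.187 rev/s
RPM = spin*60 = 5506.187*60 ≈ 330371 RPM

330371 RPM


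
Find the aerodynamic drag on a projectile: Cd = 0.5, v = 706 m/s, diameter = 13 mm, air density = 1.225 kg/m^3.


A = pi*(d/2)^2 = pi*(13/2000)^2 = 1.32732e-04 m^2
Fd = 0.5*Cd*rho*A*v^2 = 0.5*0.5*1.225*1.32732e-04*706^2 = 20.26 N

20.26 N


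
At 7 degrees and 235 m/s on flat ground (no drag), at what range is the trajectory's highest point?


R = v0^2*sin(2*theta)/g = 235^2*sin(2*7°)/9.81 = 1361.89 m
apex_dist = R/2 = 1361.89/2 = 680.9 m

680.9 m


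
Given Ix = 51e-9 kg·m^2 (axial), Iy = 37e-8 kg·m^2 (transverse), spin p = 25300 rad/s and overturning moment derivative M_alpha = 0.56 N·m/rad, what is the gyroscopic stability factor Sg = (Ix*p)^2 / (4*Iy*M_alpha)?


Sg = Ix^2 * p^2 / (4 * Iy * M_alpha) = (51e-9)^2 * 25300^2 / (4 * 37e-8 * 0.56) = 2.009

2.009


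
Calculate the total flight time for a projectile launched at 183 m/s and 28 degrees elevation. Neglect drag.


T = 2*v0*sin(theta)/g = 2*183*sin(28°)/9.81 = 17.52 s

17.52 s


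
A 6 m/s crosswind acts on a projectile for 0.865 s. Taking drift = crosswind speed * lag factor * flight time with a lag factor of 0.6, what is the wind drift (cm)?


drift = v_wind * lag * t = 6 * 0.6 * 0.865 = 3.114 m ≈ 311.4 cm

311.4 cm


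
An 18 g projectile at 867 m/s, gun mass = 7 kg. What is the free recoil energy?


v_r = m_p*v_p/m_gun = 0.018*867/7 = 2.22943 m/s, E_r = 0.5*m_gun*v_r^2 = 0.5*7*2.22943^2 = 17.4 J

17.4 J


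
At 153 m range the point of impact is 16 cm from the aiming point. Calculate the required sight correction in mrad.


1 mrad subtends 1 cm per 10 m of range, so adj = error_cm / (dist_m / 10) = 16 / (153/10) = 1.046 mrad

1.046 mrad


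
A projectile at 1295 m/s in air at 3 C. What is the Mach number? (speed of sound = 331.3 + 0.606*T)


a = 331.3 + 0.606*(3) = 333.118 m/s
M = v/a = 1295/333.118 = 3.888

3.888


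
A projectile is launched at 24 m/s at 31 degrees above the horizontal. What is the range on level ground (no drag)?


R = v0^2 * sin(2*theta) / g = 24^2 * sin(2*31°) / 9.81 = 51.84 m

51.84 m


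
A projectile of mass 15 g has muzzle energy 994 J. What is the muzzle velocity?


v = sqrt(2*E/m) = sqrt(2*994/0.015) = 364.1 m/s

364.1 m/s


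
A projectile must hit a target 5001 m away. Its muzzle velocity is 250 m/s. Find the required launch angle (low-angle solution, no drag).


sin(2*theta) = R*g/v0^2 = 5001*9.81/250^2 = 0.784957, theta = arcsin(0.784957)/2 = 25.86°

25.86 degrees


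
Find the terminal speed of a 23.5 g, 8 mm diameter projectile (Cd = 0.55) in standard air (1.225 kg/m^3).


A = pi*(d/2)^2 = pi*(8/2000)^2 = 5.02655e-05 m^2
vt = sqrt(2mg/(Cd*rho*A)) = sqrt(2*0.0235*9.81/(0.55 * 1.225 * 5.02655e-05)) = 116.7 m/s

116.7 m/s


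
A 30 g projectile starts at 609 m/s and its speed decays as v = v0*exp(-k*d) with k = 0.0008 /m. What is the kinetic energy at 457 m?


v = v0*exp(-k*d) = 609*exp(-0.0008*457) = 422.512 m/s
E = 0.5*m*v^2 = 0.5*0.03*422.512^2 = 2678 J

2678 J


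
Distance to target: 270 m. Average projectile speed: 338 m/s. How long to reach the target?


t = d/v = 270/338 = 0.7988 s

0.7988 s


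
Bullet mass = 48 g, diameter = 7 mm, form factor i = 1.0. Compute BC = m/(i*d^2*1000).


BC = m/(i*d^2*1000) = 48/(1.0 * 7^2 * 1000) = 0.0009796

0.0009796


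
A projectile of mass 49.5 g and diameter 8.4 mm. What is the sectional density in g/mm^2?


SD = m/d^2 = 49.5/8.4^2 = 0.7015 g/mm^2

0.7015 g/mm^2


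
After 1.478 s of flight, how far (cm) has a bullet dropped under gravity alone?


drop = 0.5*g*t^2 = 0.5*9.81*1.478^2 = 10.7149 m ≈ 1071 cm

1071 cm


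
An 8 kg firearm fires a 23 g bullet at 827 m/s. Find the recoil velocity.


v_recoil = m_p * v_p / m_gun = 0.023 * 827 / 8 = 2.378 m/s

2.378 m/s


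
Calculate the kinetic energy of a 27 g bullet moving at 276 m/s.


E = 0.5*m*v^2 = 0.5*0.027*276^2 = 1028 J

1028 J


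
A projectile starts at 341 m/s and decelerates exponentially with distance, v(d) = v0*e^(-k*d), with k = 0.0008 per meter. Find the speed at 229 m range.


v = v0*exp(-k*d) = 341*exp(-0.0008*229) = 283.9 m/s

283.9 m/s


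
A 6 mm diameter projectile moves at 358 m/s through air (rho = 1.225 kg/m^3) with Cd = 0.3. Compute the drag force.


A = pi*(d/2)^2 = pi*(6/2000)^2 = 2.82743e-05 m^2
Fd = 0.5*Cd*rho*A*v^2 = 0.5*0.3*1.225*2.82743e-05*358^2 = 0.6659 N

0.6659 N


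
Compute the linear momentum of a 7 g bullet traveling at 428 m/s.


p = m*v = 0.007*428 = 2.996 kg·m/s

2.996 kg·m/s


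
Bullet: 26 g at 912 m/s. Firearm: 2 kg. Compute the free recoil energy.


v_r = m_p*v_p/m_gun = 0.026*912/2 = 11.856 m/s, E_r = 0.5*m_gun*v_r^2 = 0.5*2*11.856^2 = 140.6 J

140.6 J


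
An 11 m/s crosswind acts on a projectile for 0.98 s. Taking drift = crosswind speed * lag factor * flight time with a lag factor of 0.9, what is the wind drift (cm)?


drift = v_wind * lag * t = 11 * 0.9 * 0.98 = 9.702 m ≈ 970.2 cm

970.2 cm


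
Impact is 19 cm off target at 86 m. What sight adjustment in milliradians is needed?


1 mrad subtends 1 cm per 10 m of range, so adj = error_cm / (dist_m / 10) = 19 / (86/10) = 2.209 mrad

2.209 mrad


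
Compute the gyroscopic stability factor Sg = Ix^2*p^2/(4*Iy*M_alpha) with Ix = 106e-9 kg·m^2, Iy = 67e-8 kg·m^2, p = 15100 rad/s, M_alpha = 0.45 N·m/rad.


Sg = Ix^2 * p^2 / (4 * Iy * M_alpha) = (106e-9)^2 * 15100^2 / (4 * 67e-8 * 0.45) = 2.124

2.124


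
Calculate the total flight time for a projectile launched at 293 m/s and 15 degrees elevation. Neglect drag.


T = 2*v0*sin(theta)/g = 2*293*sin(15°)/9.81 = 15.46 s

15.46 s


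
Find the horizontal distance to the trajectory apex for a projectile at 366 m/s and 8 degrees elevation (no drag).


R = v0^2*sin(2*theta)/g = 366^2*sin(2*8°)/9.81 = 3763.84 m
apex_dist = R/2 = 3763.84/2 = 1882 m

1882 m


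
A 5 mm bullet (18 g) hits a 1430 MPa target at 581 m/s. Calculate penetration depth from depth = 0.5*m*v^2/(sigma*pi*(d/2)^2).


A = pi*(d/2)^2 = pi*(5/2)^2 = 19.635 mm^2
E = 0.5*m*v^2 = 0.5*0.018*581^2 = 3038.05 J
depth = E/(sigma*A) = 3038.05 J / (1430 MPa * 19.635 mm^2) = 3038.05/(1430 * 19.635) m = 0.1082 m ≈ 108.2 mm

108.2 mm


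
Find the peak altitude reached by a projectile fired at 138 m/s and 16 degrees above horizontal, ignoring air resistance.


H = (v0*sin(theta))^2 / (2g) = (138*sin(16°))^2 / (2*9.81) = 73.75 m

73.75 m


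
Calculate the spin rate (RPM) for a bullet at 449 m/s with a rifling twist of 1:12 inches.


twist_m = 12*0.0254 = 0.3048 m
spin = v/twist = 449/0.3048 = 1473.097 rev/s
RPM = spin*60 = 1473.097*60 ≈ 88386 RPM

88386 RPM


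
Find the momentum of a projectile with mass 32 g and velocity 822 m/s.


p = m*v = 0.032*822 = 26.3 kg·m/s

26.3 kg·m/s


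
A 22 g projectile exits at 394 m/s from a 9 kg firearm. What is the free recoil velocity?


v_recoil = m_p * v_p / m_gun = 0.022 * 394 / 9 = 0.9631 m/s

0.9631 m/s


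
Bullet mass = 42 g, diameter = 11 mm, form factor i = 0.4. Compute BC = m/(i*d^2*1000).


BC = m/(i*d^2*1000) = 42/(0.4 * 11^2 * 1000) = 0.0008678

0.0008678


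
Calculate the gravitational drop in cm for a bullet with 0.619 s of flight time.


drop = 0.5*g*t^2 = 0.5*9.81*0.619^2 = 1.8794 m ≈ 187.9 cm

187.9 cm


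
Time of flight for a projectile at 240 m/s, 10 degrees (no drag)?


T = 2*v0*sin(theta)/g = 2*240*sin(10°)/9.81 = 8.497 s

8.497 s


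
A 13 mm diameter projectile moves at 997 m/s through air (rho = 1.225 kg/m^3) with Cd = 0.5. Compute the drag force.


A = pi*(d/2)^2 = pi*(13/2000)^2 = 1.32732e-04 m^2
Fd = 0.5*Cd*rho*A*v^2 = 0.5*0.5*1.225*1.32732e-04*997^2 = 40.41 N

40.41 N


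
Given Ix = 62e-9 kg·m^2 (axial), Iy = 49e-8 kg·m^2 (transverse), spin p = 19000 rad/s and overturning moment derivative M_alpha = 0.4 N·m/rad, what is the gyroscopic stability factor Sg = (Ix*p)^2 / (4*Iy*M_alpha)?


Sg = Ix^2 * p^2 / (4 * Iy * M_alpha) = (62e-9)^2 * 19000^2 / (4 * 49e-8 * 0.4) = 1.77

1.77


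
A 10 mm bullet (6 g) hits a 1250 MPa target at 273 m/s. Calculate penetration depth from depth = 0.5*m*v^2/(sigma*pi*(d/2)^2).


A = pi*(d/2)^2 = pi*(10/2)^2 = 78.5398 mm^2
E = 0.5*m*v^2 = 0.5*0.006*273^2 = 223.587 J
depth = E/(sigma*A) = 223.587 J / (1250 MPa * 78.5398 mm^2) = 223.587/(1250 * 78.5398) m = 0.00227744 m ≈ 2.277 mm

2.277 mm


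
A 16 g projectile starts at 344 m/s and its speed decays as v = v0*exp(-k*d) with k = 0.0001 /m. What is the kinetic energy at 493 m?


v = v0*exp(-k*d) = 344*exp(-0.0001*493) = 327.452 m/s
E = 0.5*m*v^2 = 0.5*0.016*327.452^2 = 857.8 J

857.8 J


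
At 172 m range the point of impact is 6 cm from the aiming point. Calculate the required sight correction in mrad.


1 mrad subtends 1 cm per 10 m of range, so adj = error_cm / (dist_m / 10) = 6 / (172/10) = 0.3488 mrad

0.3488 mrad


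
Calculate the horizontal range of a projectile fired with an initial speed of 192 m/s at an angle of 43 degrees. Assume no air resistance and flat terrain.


R = v0^2 * sin(2*theta) / g = 192^2 * sin(2*43°) / 9.81 = 3749 m

3749 m


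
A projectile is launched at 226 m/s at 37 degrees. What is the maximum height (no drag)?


H = (v0*sin(theta))^2 / (2g) = (226*sin(37°))^2 / (2*9.81) = 942.9 m

942.9 m


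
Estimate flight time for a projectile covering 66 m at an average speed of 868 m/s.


t = d/v = 66/868 = 0.07604 s

0.07604 s


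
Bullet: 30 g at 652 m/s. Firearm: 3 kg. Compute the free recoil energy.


v_r = m_p*v_p/m_gun = 0.03*652/3 = 6.52 m/s, E_r = 0.5*m_gun*v_r^2 = 0.5*3*6.52^2 = 63.77 J

63.77 J


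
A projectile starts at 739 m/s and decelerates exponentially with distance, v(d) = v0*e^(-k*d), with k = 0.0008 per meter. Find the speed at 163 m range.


v = v0*exp(-k*d) = 739*exp(-0.0008*163) = 648.7 m/s

648.7 m/s


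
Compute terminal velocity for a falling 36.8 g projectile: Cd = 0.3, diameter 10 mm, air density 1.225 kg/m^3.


A = pi*(d/2)^2 = pi*(10/2000)^2 = 7.85398e-05 m^2
vt = sqrt(2mg/(Cd*rho*A)) = sqrt(2*0.0368*9.81/(0.3 * 1.225 * 7.85398e-05)) = 158.2 m/s

158.2 m/s


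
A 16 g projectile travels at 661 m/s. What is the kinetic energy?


E = 0.5*m*v^2 = 0.5*0.016*661^2 = 3495 J

3495 J


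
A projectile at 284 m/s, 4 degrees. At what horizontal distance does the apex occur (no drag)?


R = v0^2*sin(2*theta)/g = 284^2*sin(2*4°)/9.81 = 1144.26 m
apex_dist = R/2 = 1144.26/2 = 572.1 m

572.1 m


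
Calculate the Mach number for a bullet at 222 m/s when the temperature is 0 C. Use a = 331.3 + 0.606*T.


a = 331.3 + 0.606*(0) = 331.3 m/s
M = v/a = 222/331.3 = 0.6701

0.6701


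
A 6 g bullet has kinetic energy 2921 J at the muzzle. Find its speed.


v = sqrt(2*E/m) = sqrt(2*2921/0.006) = 986.7 m/s

986.7 m/s


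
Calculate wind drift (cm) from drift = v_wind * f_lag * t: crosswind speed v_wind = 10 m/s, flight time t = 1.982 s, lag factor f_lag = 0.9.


drift = v_wind * lag * t = 10 * 0.9 * 1.982 = 17.838 m ≈ 1784 cm

1784 cm


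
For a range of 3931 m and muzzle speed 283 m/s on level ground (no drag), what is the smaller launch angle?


sin(2*theta) = R*g/v0^2 = 3931*9.81/283^2 = 0.481503, theta = arcsin(0.481503)/2 = 14.39°

14.39 degrees


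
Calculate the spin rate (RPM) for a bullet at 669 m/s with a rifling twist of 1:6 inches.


twist_m = 6*0.0254 = 0.1524 m
spin = v/twist = 669/0.1524 = 4389.764 rev/s
RPM = spin*60 = 4389.764*60 ≈ 263386 RPM

263386 RPM


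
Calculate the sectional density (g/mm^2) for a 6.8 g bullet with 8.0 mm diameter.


SD = m/d^2 = 6.8/8.0^2 = 0.1062 g/mm^2

0.1062 g/mm^2


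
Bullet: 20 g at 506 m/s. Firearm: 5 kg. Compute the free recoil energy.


v_r = m_p*v_p/m_gun = 0.02*506/5 = 2.024 m/s, E_r = 0.5*m_gun*v_r^2 = 0.5*5*2.024^2 = 10.24 J

10.24 J


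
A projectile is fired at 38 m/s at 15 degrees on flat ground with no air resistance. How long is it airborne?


T = 2*v0*sin(theta)/g = 2*38*sin(15°)/9.81 = 2.005 s

2.005 s


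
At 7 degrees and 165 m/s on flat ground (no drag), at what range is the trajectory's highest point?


R = v0^2*sin(2*theta)/g = 165^2*sin(2*7°)/9.81 = 671.389 m
apex_dist = R/2 = 671.389/2 = 335.7 m

335.7 m


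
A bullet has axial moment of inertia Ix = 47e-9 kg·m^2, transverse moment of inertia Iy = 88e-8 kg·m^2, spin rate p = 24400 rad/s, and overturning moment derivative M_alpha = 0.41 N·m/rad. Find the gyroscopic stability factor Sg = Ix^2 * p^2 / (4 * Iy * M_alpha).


Sg = Ix^2 * p^2 / (4 * Iy * M_alpha) = (47e-9)^2 * 24400^2 / (4 * 88e-8 * 0.41) = 0.9113

0.9113


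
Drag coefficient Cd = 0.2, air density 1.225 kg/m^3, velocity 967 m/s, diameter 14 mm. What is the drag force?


A = pi*(d/2)^2 = pi*(14/2000)^2 = 1.53938e-04 m^2
Fd = 0.5*Cd*rho*A*v^2 = 0.5*0.2*1.225*1.53938e-04*967^2 = 17.63 N

17.63 N


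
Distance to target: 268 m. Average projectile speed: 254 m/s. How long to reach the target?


t = d/v = 268/254 = 1.055 s

1.055 s


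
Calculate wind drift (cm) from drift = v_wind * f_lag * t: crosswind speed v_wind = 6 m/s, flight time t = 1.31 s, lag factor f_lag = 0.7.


drift = v_wind * lag * t = 6 * 0.7 * 1.31 = 5.502 m ≈ 550.2 cm

550.2 cm


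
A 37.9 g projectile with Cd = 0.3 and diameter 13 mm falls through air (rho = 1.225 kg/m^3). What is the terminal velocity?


A = pi*(d/2)^2 = pi*(13/2000)^2 = 1.32732e-04 m^2
vt = sqrt(2mg/(Cd*rho*A)) = sqrt(2*0.0379*9.81/(0.3 * 1.225 * 1.32732e-04)) = 123.5 m/s

123.5 m/s


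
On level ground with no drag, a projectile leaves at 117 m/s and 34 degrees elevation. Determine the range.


R = v0^2 * sin(2*theta) / g = 117^2 * sin(2*34°) / 9.81 = 1294 m

1294 m


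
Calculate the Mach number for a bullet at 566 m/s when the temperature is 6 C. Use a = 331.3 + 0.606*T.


a = 331.3 + 0.606*(6) = 334.936 m/s
M = v/a = 566/334.936 = 1.69

1.69


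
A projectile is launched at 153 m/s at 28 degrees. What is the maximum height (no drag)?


H = (v0*sin(theta))^2 / (2g) = (153*sin(28°))^2 / (2*9.81) = 263 m

263 m


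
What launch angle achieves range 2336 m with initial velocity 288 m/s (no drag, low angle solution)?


sin(2*theta) = R*g/v0^2 = 2336*9.81/288^2 = 0.276285, theta = arcsin(0.276285)/2 = 8.019°

8.019 degrees


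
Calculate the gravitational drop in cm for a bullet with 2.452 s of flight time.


drop = 0.5*g*t^2 = 0.5*9.81*2.452^2 = 29.4904 m ≈ 2949 cm

2949 cm


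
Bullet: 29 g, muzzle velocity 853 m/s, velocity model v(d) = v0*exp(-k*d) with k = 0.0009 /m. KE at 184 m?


v = v0*exp(-k*d) = 853*exp(-0.0009*184) = 722.82 m/s
E = 0.5*m*v^2 = 0.5*0.029*722.82^2 = 7576 J

7576 J


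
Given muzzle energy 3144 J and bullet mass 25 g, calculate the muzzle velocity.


v = sqrt(2*E/m) = sqrt(2*3144/0.025) = 501.5 m/s

501.5 m/s


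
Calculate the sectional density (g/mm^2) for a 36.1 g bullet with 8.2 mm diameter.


SD = m/d^2 = 36.1/8.2^2 = 0.5369 g/mm^2

0.5369 g/mm^2


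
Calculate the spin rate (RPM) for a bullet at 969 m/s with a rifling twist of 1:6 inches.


twist_m = 6*0.0254 = 0.1524 m
spin = v/twist = 969/0.1524 = 6358.268 rev/s
RPM = spin*60 = 6358.268*60 ≈ 381496 RPM

381496 RPM


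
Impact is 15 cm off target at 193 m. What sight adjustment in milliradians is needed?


1 mrad subtends 1 cm per 10 m of range, so adj = error_cm / (dist_m / 10) = 15 / (193/10) = 0.7772 mrad

0.7772 mrad


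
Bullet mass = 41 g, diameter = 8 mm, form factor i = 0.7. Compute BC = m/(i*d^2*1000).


BC = m/(i*d^2*1000) = 41/(0.7 * 8^2 * 1000) = 0.0009152

0.0009152


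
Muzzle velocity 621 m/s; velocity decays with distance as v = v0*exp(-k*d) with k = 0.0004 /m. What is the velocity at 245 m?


v = v0*exp(-k*d) = 621*exp(-0.0004*245) = 563 m/s

563 m/s


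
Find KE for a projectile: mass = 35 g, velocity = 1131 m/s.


E = 0.5*m*v^2 = 0.5*0.035*1131^2 = 22385 J

22385 J


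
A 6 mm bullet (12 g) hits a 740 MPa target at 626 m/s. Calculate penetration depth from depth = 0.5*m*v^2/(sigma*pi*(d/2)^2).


A = pi*(d/2)^2 = pi*(6/2)^2 = 28.2743 mm^2
E = 0.5*m*v^2 = 0.5*0.012*626^2 = 2351.26 J
depth = E/(sigma*A) = 2351.26 J / (740 MPa * 28.2743 mm^2) = 2351.26/(740 * 28.2743) m = 0.112377 m ≈ 112.4 mm

112.4 mm


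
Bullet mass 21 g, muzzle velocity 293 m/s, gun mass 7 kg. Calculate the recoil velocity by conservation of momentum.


v_recoil = m_p * v_p / m_gun = 0.021 * 293 / 7 = 0.879 m/s

0.879 m/s


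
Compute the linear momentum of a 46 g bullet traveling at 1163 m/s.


p = m*v = 0.046*1163 = 53.5 kg·m/s

53.5 kg·m/s


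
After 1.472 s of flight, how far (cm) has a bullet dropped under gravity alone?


drop = 0.5*g*t^2 = 0.5*9.81*1.472^2 = 10.6281 m ≈ 1063 cm

1063 cm


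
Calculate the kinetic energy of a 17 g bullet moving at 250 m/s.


E = 0.5*m*v^2 = 0.5*0.017*250^2 = 531.2 J

531.2 J


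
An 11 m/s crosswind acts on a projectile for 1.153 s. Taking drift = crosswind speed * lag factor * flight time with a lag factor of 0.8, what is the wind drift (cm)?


drift = v_wind * lag * t = 11 * 0.8 * 1.153 = 10.1464 m ≈ 1015 cm

1015 cm


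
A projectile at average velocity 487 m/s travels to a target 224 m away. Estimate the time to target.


t = d/v = 224/487 = 0.46 s

0.46 s


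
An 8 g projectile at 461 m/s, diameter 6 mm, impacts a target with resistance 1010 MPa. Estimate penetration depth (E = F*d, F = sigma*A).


A = pi*(d/2)^2 = pi*(6/2)^2 = 28.2743 mm^2
E = 0.5*m*v^2 = 0.5*0.008*461^2 = 850.084 J
depth = E/(sigma*A) = 850.084 J / (1010 MPa * 28.2743 mm^2) = 850.084/(1010 * 28.2743) m = 0.0297679 m ≈ 29.77 mm

29.77 mm


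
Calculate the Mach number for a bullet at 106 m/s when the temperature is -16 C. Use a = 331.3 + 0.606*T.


a = 331.3 + 0.606*(-16) = 321.604 m/s
M = v/a = 106/321.604 = 0.3296

0.3296


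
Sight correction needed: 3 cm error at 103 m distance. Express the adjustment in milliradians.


1 mrad subtends 1 cm per 10 m of range, so adj = error_cm / (dist_m / 10) = 3 / (103/10) = 0.2913 mrad

0.2913 mrad


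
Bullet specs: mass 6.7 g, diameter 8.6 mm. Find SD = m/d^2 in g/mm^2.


SD = m/d^2 = 6.7/8.6^2 = 0.09059 g/mm^2

0.09059 g/mm^2


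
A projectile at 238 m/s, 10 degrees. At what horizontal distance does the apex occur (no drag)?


R = v0^2*sin(2*theta)/g = 238^2*sin(2*10°)/9.81 = 1974.86 m
apex_dist = R/2 = 1974.86/2 = 987.4 m

987.4 m


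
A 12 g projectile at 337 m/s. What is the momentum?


p = m*v = 0.012*337 = 4.044 kg·m/s

4.044 kg·m/s


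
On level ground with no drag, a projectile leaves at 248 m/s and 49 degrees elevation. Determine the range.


R = v0^2 * sin(2*theta) / g = 248^2 * sin(2*49°) / 9.81 = 6209 m

6209 m


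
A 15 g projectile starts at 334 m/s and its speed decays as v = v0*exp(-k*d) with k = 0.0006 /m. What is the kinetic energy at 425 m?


v = v0*exp(-k*d) = 334*exp(-0.0006*425) = 258.822 m/s
E = 0.5*m*v^2 = 0.5*0.015*258.822^2 = 502.4 J

502.4 J


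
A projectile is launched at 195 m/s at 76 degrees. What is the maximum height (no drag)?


H = (v0*sin(theta))^2 / (2g) = (195*sin(76°))^2 / (2*9.81) = 1825 m

1825 m


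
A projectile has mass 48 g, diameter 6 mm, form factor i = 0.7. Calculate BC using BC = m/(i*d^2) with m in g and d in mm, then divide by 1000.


BC = m/(i*d^2*1000) = 48/(0.7 * 6^2 * 1000) = 0.001905

0.001905


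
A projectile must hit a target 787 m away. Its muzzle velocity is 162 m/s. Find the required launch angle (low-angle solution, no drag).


sin(2*theta) = R*g/v0^2 = 787*9.81/162^2 = 0.29418, theta = arcsin(0.29418)/2 = 8.554°

8.554 degrees


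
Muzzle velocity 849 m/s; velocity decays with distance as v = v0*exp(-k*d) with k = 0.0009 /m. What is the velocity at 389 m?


v = v0*exp(-k*d) = 849*exp(-0.0009*389) = 598.2 m/s

598.2 m/s


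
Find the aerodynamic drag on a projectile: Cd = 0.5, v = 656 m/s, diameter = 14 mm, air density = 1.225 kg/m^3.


A = pi*(d/2)^2 = pi*(14/2000)^2 = 1.53938e-04 m^2
Fd = 0.5*Cd*rho*A*v^2 = 0.5*0.5*1.225*1.53938e-04*656^2 = 20.29 N

20.29 N


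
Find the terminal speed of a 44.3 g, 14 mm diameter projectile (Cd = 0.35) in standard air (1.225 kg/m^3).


A = pi*(d/2)^2 = pi*(14/2000)^2 = 1.53938e-04 m^2
vt = sqrt(2mg/(Cd*rho*A)) = sqrt(2*0.0443*9.81/(0.35 * 1.225 * 1.53938e-04)) = 114.8 m/s

114.8 m/s


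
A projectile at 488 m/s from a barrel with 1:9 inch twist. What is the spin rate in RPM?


twist_m = 9*0.0254 = 0.2286 m
spin = v/twist = 488/0.2286 = 2134.733 rev/s
RPM = spin*60 = 2134.733*60 ≈ 128084 RPM

128084 RPM


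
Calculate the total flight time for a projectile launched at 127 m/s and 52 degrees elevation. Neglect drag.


T = 2*v0*sin(theta)/g = 2*127*sin(52°)/9.81 = 20.4 s

20.4 s


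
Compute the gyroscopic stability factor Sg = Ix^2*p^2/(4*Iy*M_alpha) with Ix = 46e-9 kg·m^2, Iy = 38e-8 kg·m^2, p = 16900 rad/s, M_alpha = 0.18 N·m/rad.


Sg = Ix^2 * p^2 / (4 * Iy * M_alpha) = (46e-9)^2 * 16900^2 / (4 * 38e-8 * 0.18) = 2.209

2.209


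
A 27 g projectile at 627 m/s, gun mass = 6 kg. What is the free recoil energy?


v_r = m_p*v_p/m_gun = 0.027*627/6 = 2.8215 m/s, E_r = 0.5*m_gun*v_r^2 = 0.5*6*2.8215^2 = 23.88 J

23.88 J


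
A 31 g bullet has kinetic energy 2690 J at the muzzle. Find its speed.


v = sqrt(2*E/m) = sqrt(2*2690/0.031) = 416.6 m/s

416.6 m/s


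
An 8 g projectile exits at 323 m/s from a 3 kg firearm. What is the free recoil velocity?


v_recoil = m_p * v_p / m_gun = 0.008 * 323 / 3 = 0.8613 m/s

0.8613 m/s


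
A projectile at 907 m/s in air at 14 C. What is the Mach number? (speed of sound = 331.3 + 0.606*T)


a = 331.3 + 0.606*(14) = 339.784 m/s
M = v/a = 907/339.784 = 2.669

2.669


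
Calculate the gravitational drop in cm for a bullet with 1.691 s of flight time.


drop = 0.5*g*t^2 = 0.5*9.81*1.691^2 = 14.0258 m ≈ 1403 cm

1403 cm


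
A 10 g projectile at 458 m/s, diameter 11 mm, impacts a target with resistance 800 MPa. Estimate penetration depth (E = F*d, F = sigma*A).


A = pi*(d/2)^2 = pi*(11/2)^2 = 95.0332 mm^2
E = 0.5*m*v^2 = 0.5*0.01*458^2 = 1048.82 J
depth = E/(sigma*A) = 1048.82 J / (800 MPa * 95.0332 mm^2) = 1048.82/(800 * 95.0332) m = 0.0137954 m ≈ 13.8 mm

13.8 mm


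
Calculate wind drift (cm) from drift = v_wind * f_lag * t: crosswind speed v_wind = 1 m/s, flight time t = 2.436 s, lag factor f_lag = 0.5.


drift = v_wind * lag * t = 1 * 0.5 * 2.436 = 1.218 m ≈ 121.8 cm

121.8 cm


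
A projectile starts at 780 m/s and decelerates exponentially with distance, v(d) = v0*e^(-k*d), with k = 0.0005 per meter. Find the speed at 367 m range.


v = v0*exp(-k*d) = 780*exp(-0.0005*367) = 649.2 m/s

649.2 m/s


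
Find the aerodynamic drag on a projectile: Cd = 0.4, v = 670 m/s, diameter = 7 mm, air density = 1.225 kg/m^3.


A = pi*(d/2)^2 = pi*(7/2000)^2 = 3.84845e-05 m^2
Fd = 0.5*Cd*rho*A*v^2 = 0.5*0.4*1.225*3.84845e-05*670^2 = 4.233 N

4.233 N


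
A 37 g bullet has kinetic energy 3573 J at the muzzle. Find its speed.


v = sqrt(2*E/m) = sqrt(2*3573/0.037) = 439.5 m/s

439.5 m/s


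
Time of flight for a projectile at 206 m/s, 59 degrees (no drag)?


T = 2*v0*sin(theta)/g = 2*206*sin(59°)/9.81 = 36 s

36 s


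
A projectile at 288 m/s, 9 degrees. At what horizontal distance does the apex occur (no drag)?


R = v0^2*sin(2*theta)/g = 288^2*sin(2*9°)/9.81 = 2612.75 m
apex_dist = R/2 = 2612.75/2 = 1306 m

1306 m


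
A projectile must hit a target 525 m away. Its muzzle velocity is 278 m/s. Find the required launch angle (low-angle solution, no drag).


sin(2*theta) = R*g/v0^2 = 525*9.81/278^2 = 0.0666406, theta = arcsin(0.0666406)/2 = 1.911°

1.911 degrees


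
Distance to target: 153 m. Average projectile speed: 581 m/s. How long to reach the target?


t = d/v = 153/581 = 0.2633 s

0.2633 s


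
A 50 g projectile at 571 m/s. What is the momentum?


p = m*v = 0.05*571 = 28.55 kg·m/s

28.55 kg·m/s


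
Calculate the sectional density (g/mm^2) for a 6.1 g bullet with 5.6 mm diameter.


SD = m/d^2 = 6.1/5.6^2 = 0.1945 g/mm^2

0.1945 g/mm^2


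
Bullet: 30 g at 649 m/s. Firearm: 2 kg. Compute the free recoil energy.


v_r = m_p*v_p/m_gun = 0.03*649/2 = 9.735 m/s, E_r = 0.5*m_gun*v_r^2 = 0.5*2*9.735^2 = 94.77 J

94.77 J


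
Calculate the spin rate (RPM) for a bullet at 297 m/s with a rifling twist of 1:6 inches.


twist_m = 6*0.0254 = 0.1524 m
spin = v/twist = 297/0.1524 = 1948.819 rev/s
RPM = spin*60 = 1948.819*60 ≈ 116929 RPM

116929 RPM


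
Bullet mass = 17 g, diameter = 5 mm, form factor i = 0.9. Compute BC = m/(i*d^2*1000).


BC = m/(i*d^2*1000) = 17/(0.9 * 5^2 * 1000) = 0.0007556

0.0007556


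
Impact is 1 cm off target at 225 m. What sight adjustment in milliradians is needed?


1 mrad subtends 1 cm per 10 m of range, so adj = error_cm / (dist_m / 10) = 1 / (225/10) = 0.04444 mrad

0.04444 mrad


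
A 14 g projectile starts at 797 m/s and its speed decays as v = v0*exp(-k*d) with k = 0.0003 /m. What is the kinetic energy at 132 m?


v = v0*exp(-k*d) = 797*exp(-0.0003*132) = 766.056 m/s
E = 0.5*m*v^2 = 0.5*0.014*766.056^2 = 4108 J

4108 J


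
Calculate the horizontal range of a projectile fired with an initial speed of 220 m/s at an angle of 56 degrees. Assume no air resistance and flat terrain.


R = v0^2 * sin(2*theta) / g = 220^2 * sin(2*56°) / 9.81 = 4574 m

4574 m


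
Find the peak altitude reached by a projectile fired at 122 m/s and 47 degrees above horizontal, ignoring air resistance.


H = (v0*sin(theta))^2 / (2g) = (122*sin(47°))^2 / (2*9.81) = 405.8 m

405.8 m


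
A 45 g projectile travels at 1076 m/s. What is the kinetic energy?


E = 0.5*m*v^2 = 0.5*0.045*1076^2 = 26050 J

26050 J


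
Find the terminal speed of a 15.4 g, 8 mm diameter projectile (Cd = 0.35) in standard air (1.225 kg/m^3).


A = pi*(d/2)^2 = pi*(8/2000)^2 = 5.02655e-05 m^2
vt = sqrt(2mg/(Cd*rho*A)) = sqrt(2*0.0154*9.81/(0.35 * 1.225 * 5.02655e-05)) = 118.4 m/s

118.4 m/s


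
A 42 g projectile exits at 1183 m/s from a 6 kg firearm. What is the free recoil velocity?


v_recoil = m_p * v_p / m_gun = 0.042 * 1183 / 6 = 8.281 m/s

8.281 m/s


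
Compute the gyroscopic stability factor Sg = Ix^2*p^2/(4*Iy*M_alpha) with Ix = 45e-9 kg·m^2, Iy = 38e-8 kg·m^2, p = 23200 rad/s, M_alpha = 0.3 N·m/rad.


Sg = Ix^2 * p^2 / (4 * Iy * M_alpha) = (45e-9)^2 * 23200^2 / (4 * 38e-8 * 0.3) = 2.39

2.39
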